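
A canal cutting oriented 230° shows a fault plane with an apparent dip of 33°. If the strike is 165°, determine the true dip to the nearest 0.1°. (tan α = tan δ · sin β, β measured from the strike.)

β = acute angle between strike 165° and section 230° = 65°.
tan δ = tan α / sin β = tan 33° / sin 65° = 0.6494 / 0.9063 = 0.7165
δ = arctan(0.7165) = 35.62°

35.6°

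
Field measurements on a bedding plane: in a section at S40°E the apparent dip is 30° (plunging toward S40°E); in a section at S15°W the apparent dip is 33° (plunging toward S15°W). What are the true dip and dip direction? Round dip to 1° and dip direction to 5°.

true dip 35°, dip direction 175°

Each apparent-dip line lies in the plane. As unit vectors (x east, y north, z up), v₁ plunges 30°→S40°E and v₂ plunges 33°→S15°W.
n = v₁ × v₂ = (0.044, -0.412, 0.595) (taken with n_z > 0).
Dip δ = arctan(|n_h|/n_z) = arctan(0.414/0.595) = 34.8°.
The horizontal component of n points toward azimuth atan2(n_x, n_y) = 174°, the dip direction.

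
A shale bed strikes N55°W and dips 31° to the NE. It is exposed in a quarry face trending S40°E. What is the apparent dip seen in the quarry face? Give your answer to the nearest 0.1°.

The strike is N55°W and the section trends S40°E; the acute angle between them is β = 15°.
tan(apparent dip) = tan 31° · sin 15° = 0.1555
apparent dip = arctan 0.1555 = 8.84°

8.8°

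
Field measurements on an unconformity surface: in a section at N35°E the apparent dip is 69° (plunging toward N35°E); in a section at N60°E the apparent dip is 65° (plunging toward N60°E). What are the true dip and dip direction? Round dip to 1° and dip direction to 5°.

Represent each trace as a vector plunging at its apparent dip toward its trend (east-north-up frame): v₁ = (0.206, 0.294, -0.934), v₂ = (0.366, 0.211, -0.906).
Cross product v₁ × v₂ gives the pole to the plane: n ∝ (0.069, 0.155, 0.064).
Dip δ = arctan(|n_h|/n_z) = arctan(0.170/0.064) = 69.4°.
The horizontal component of n points toward azimuth atan2(n_x, n_y) = 24°, the dip direction.

true dip 69°, dip direction 025°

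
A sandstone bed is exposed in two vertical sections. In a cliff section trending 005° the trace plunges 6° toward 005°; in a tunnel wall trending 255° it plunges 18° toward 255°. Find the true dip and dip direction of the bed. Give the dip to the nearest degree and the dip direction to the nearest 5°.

true dip 22°, dip direction 290°

Each apparent-dip line lies in the plane. As unit vectors (x east, y north, z up), v₁ plunges 6°→005° and v₂ plunges 18°→255°.
The plane normal is n = v₁ × v₂ ∝ (-0.332, 0.123, 0.889).
Dip δ = arctan(|n_h|/n_z) = arctan(0.354/0.889) = 21.7°.
Dip direction = azimuth of (n_x, n_y) = atan2(-0.332, 0.123) = 290°.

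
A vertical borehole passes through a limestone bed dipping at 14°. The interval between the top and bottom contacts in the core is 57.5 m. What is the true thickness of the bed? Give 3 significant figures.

55.8 m

True thickness t = h · cos(dip) = 57.5 × cos 14°
t = 57.5 × 0.9703 = 55.792 m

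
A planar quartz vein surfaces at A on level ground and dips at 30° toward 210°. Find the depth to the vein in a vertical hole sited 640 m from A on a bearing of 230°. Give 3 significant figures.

347 m

The hole lies 20° from the dip direction, so the down-dip offset is 640 × cos 20° = 601.40 m.
Depth = down-dip offset × tan(dip) = 601.40 × tan 30° = 601.40 × 0.5774
Depth = 347.22 m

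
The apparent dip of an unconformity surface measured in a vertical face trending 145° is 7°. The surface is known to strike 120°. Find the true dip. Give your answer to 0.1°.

The section is 25° from the strike.
tan(true dip) = tan 7° / sin 25° = 0.2905
true dip = arctan 0.2905 = 16.20°

16.2°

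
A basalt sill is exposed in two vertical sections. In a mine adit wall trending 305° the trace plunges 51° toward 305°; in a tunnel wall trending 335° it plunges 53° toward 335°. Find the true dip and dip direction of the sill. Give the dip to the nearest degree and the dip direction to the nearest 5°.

Each apparent-dip line lies in the plane. As unit vectors (x east, y north, z up), v₁ plunges 51°→305° and v₂ plunges 53°→335°.
n = v₁ × v₂ = (-0.136, 0.214, 0.189) (taken with n_z > 0).
Dip δ = arctan(|n_h|/n_z) = arctan(0.253/0.189) = 53.2°.
The horizontal component of n points toward azimuth atan2(n_x, n_y) = 328°, the dip direction.

true dip 53°, dip direction 330°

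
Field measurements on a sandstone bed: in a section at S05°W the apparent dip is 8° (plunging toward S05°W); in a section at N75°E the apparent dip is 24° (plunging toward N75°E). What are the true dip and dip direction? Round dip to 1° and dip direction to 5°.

true dip 29°, dip direction 110°

The two traces are lines in the plane: v₁ = (sin 185°·cos 8°, cos 185°·cos 8°, −sin 8°), v₂ = (sin 75°·cos 24°, cos 75°·cos 24°, −sin 24°).
The plane normal is n = v₁ × v₂ ∝ (0.434, -0.158, 0.850).
tan δ = √(n_x²+n_y²)/n_z = 0.462/0.850, so δ = 28.5°.
The horizontal component of n points toward azimuth atan2(n_x, n_y) = 110°, the dip direction.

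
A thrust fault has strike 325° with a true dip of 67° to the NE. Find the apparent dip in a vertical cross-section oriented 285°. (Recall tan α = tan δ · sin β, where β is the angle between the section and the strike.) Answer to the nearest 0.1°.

The section lies 40° from the strike.
tan α = tan 67° × sin 40° = 2.3559 × 0.6428 = 1.5143
apparent dip = arctan 1.5143 = 56.56°

56.6°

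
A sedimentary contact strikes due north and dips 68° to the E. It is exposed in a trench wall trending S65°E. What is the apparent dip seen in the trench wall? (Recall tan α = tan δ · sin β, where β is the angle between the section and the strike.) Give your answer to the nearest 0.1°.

66.0°

Angle between strike (due north) and section (S65°E): β = 65°.
tan α = tan 68° × sin 65° = 2.4751 × 0.9063 = 2.2432
apparent dip = arctan 2.2432 = 65.97°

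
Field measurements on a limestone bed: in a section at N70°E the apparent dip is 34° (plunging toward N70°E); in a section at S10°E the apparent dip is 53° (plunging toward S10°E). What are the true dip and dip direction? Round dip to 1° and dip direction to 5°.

true dip 58°, dip direction 135°

Each apparent-dip line lies in the plane. As unit vectors (x east, y north, z up), v₁ plunges 34°→N70°E and v₂ plunges 53°→S10°E.
The plane normal is n = v₁ × v₂ ∝ (0.558, -0.564, 0.491).
tan δ = √(n_x²+n_y²)/n_z = 0.793/0.491, so δ = 58.2°.
Dip direction = atan2(0.558, -0.564) = 135° (azimuth of n's horizontal projection).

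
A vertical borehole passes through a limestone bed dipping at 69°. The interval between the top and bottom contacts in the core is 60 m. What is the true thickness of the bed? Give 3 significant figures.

True thickness t = h · cos(dip) = 60 × cos 69°
t = 60 × 0.3584 = 21.502 m

21.5 m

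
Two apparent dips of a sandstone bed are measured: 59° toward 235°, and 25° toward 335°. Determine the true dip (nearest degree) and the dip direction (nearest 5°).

true dip 61°, dip direction 260°

The two traces are lines in the plane: v₁ = (sin 235°·cos 59°, cos 235°·cos 59°, −sin 59°), v₂ = (sin 335°·cos 25°, cos 335°·cos 25°, −sin 25°).
n = v₁ × v₂ = (-0.829, -0.150, 0.460) (taken with n_z > 0).
tan δ = √(n_x²+n_y²)/n_z = 0.842/0.460, so δ = 61.4°.
Dip direction = atan2(-0.829, -0.150) = 260° (azimuth of n's horizontal projection).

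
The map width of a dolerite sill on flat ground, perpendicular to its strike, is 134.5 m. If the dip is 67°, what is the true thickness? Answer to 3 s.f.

True thickness t = w · sin(dip) = 134.5 × sin 67°
t = 134.5 × 0.9205 = 123.808 m

124 m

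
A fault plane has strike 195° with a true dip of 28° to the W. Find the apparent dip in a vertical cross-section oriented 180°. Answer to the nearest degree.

The section lies 15° from the strike.
tan(apparent dip) = tan 28° · sin 15° = 0.1376
α = arctan(0.1376) = 7.84°

8°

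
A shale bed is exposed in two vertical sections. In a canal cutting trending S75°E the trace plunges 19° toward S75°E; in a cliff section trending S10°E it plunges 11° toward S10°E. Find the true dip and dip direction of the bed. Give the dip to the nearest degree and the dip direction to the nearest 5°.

Represent each trace as a vector plunging at its apparent dip toward its trend (east-north-up frame): v₁ = (0.913, -0.245, -0.326), v₂ = (0.170, -0.967, -0.191).
n = v₁ × v₂ = (0.268, -0.119, 0.841) (taken with n_z > 0).
tan δ = √(n_x²+n_y²)/n_z = 0.293/0.841, so δ = 19.2°.
Dip direction = azimuth of (n_x, n_y) = atan2(0.268, -0.119) = 114°.

true dip 19°, dip direction 115°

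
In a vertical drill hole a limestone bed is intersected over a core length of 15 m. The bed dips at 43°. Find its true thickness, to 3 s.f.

True thickness t = h · cos(dip) = 15 × cos 43°
t = 15 × 0.7314 = 10.970 m

11.0 m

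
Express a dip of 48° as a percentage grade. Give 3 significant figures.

111%

grade % = 100 × tan 48° = 100 × 1.1106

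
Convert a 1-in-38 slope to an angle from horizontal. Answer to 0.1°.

1.5°

tan θ = 1/38 = 0.0263
θ = arctan(0.0263) = 1.51°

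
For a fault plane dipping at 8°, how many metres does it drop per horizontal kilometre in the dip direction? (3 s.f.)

141 m

drop per km = 1000 × tan 8° = 1000 × 0.1405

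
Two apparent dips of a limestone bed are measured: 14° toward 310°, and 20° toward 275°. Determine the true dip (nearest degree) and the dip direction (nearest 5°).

true dip 20°, dip direction 260°

Each apparent-dip line lies in the plane. As unit vectors (x east, y north, z up), v₁ plunges 14°→310° and v₂ plunges 20°→275°.
The plane normal is n = v₁ × v₂ ∝ (-0.194, -0.028, 0.523).
True dip = arccos(n_z / |n|) = arccos(0.9367) = 20.5°.
The horizontal component of n points toward azimuth atan2(n_x, n_y) = 262°, the dip direction.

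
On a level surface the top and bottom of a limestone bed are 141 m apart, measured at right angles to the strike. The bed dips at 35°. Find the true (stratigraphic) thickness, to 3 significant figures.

True thickness t = w · sin(dip) = 141 × sin 35°
t = 141 × 0.5736 = 80.874 m

80.9 m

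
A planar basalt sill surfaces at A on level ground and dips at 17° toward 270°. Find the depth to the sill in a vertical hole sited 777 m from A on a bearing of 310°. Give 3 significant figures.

The hole lies 40° from the dip direction, so the down-dip offset is 777 × cos 40° = 595.22 m.
Depth = down-dip offset × tan(dip) = 595.22 × tan 17° = 595.22 × 0.3057
Depth = 181.98 m

182 m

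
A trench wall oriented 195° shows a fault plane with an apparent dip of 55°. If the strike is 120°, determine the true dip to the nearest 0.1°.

55.9°

β = acute angle between strike 120° and section 195° = 75°.
tan δ = tan α / sin β = tan 55° / sin 75° = 1.4281 / 0.9659 = 1.4785
true dip = arctan 1.4785 = 55.93°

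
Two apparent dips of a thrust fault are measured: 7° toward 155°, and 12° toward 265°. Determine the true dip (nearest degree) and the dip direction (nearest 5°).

true dip 17°, dip direction 220°

Each apparent-dip line lies in the plane. As unit vectors (x east, y north, z up), v₁ plunges 7°→155° and v₂ plunges 12°→265°.
The plane normal is n = v₁ × v₂ ∝ (-0.177, -0.206, 0.912).
True dip = arccos(n_z / |n|) = arccos(0.9585) = 16.6°.
The horizontal component of n points toward azimuth atan2(n_x, n_y) = 221°, the dip direction.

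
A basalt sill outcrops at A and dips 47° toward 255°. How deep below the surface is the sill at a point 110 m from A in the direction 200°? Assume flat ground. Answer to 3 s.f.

The hole lies 55° from the dip direction, so the down-dip offset is 110 × cos 55° = 63.09 m.
Depth = down-dip offset × tan(dip) = 63.09 × tan 47° = 63.09 × 1.0724
Depth = 67.66 m

67.7 m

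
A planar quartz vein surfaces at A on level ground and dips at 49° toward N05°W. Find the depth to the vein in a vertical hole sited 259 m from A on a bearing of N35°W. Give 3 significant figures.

258 m

The hole lies 30° from the dip direction, so the down-dip offset is 259 × cos 30° = 224.30 m.
Depth = down-dip offset × tan(dip) = 224.30 × tan 49° = 224.30 × 1.1504
Depth = 258.03 m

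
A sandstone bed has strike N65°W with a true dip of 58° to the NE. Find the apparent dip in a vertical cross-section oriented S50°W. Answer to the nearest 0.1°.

The strike is N65°W and the section trends S50°W; the acute angle between them is β = 65°.
tan(apparent dip) = tan 58° · sin 65° = 1.4504
α = arctan(1.4504) = 55.42°

55.4°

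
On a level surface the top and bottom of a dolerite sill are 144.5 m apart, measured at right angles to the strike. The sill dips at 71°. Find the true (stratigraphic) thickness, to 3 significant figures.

137 m

True thickness t = w · sin(dip) = 144.5 × sin 71°
t = 144.5 × 0.9455 = 136.627 m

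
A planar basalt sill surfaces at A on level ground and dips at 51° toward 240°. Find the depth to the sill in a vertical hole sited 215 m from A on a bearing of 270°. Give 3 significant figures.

The hole lies 30° from the dip direction, so the down-dip offset is 215 × cos 30° = 186.20 m.
Depth = down-dip offset × tan(dip) = 186.20 × tan 51° = 186.20 × 1.2349
Depth = 229.93 m

230 m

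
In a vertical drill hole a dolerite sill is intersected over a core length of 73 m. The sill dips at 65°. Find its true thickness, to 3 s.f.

True thickness t = h · cos(dip) = 73 × cos 65°
t = 73 × 0.4226 = 30.851 m

30.9 m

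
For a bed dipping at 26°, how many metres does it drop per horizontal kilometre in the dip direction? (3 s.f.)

drop per km = 1000 × tan 26° = 1000 × 0.4877

488 m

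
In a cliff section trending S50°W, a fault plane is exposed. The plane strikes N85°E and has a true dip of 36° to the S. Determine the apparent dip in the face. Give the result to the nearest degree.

23°

The strike is N85°E and the section trends S50°W; the acute angle between them is β = 35°.
tan(apparent dip) = tan 36° · sin 35° = 0.4167
α = arctan(0.4167) = 22.62°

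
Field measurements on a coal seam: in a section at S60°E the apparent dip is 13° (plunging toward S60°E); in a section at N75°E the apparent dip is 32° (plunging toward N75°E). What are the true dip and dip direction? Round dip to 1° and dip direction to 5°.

Represent each trace as a vector plunging at its apparent dip toward its trend (east-north-up frame): v₁ = (0.844, -0.487, -0.225), v₂ = (0.819, 0.219, -0.530).
n = v₁ × v₂ = (0.308, 0.263, 0.584) (taken with n_z > 0).
True dip = arccos(n_z / |n|) = arccos(0.8221) = 34.7°.
Dip direction = atan2(0.308, 0.263) = 49° (azimuth of n's horizontal projection).

true dip 35°, dip direction 050°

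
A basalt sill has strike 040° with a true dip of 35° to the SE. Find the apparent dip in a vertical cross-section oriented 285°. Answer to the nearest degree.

32°

Angle between strike (040°) and section (285°): β = 65°.
tan α = tan 35° × sin 65° = 0.7002 × 0.9063 = 0.6346
apparent dip = arctan 0.6346 = 32.40°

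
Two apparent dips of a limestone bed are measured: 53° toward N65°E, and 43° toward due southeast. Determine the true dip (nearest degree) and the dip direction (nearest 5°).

true dip 55°, dip direction 085°

Represent each trace as a vector plunging at its apparent dip toward its trend (east-north-up frame): v₁ = (0.545, 0.254, -0.799), v₂ = (0.517, -0.517, -0.682).
Cross product v₁ × v₂ gives the pole to the plane: n ∝ (0.586, 0.041, 0.414).
tan δ = √(n_x²+n_y²)/n_z = 0.588/0.414, so δ = 54.9°.
The horizontal component of n points toward azimuth atan2(n_x, n_y) = 86°, the dip direction.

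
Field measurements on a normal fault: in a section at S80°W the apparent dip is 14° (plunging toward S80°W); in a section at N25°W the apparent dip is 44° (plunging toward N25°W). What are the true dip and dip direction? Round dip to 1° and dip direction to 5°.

true dip 44°, dip direction 335°

Each apparent-dip line lies in the plane. As unit vectors (x east, y north, z up), v₁ plunges 14°→S80°W and v₂ plunges 44°→N25°W.
The plane normal is n = v₁ × v₂ ∝ (-0.275, 0.590, 0.674).
Dip δ = arctan(|n_h|/n_z) = arctan(0.651/0.674) = 44.0°.
The horizontal component of n points toward azimuth atan2(n_x, n_y) = 335°, the dip direction.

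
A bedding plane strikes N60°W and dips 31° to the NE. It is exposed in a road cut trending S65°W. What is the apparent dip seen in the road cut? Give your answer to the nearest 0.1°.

The section lies 55° from the strike.
tan α = tan 31° × sin 55° = 0.6009 × 0.8192 = 0.4922
α = arctan(0.4922) = 26.21°

26.2°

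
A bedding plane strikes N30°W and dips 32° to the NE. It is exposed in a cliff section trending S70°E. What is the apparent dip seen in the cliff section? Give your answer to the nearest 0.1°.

The strike is N30°W and the section trends S70°E; the acute angle between them is β = 40°.
tan α = tan 32° × sin 40° = 0.6249 × 0.6428 = 0.4017
apparent dip = arctan 0.4017 = 21.88°

21.9°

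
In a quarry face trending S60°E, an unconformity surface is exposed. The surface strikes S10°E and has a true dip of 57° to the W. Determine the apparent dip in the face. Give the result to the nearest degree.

The strike is S10°E and the section trends S60°E; the acute angle between them is β = 50°.
tan α = tan 57° × sin 50° = 1.5399 × 0.7660 = 1.1796
α = arctan(1.1796) = 49.71°

50°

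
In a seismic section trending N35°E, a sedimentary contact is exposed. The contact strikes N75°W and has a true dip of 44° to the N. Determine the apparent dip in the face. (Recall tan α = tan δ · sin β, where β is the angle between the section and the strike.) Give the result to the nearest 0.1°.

The section lies 70° from the strike.
tan α = tan 44° × sin 70° = 0.9657 × 0.9397 = 0.9075
α = arctan(0.9075) = 42.22°

42.2°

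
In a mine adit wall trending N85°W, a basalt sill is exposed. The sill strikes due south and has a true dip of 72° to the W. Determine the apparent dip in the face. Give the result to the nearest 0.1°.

71.9°

Angle between strike (due south) and section (N85°W): β = 85°.
tan α = tan 72° × sin 85° = 3.0777 × 0.9962 = 3.0660
α = arctan(3.0660) = 71.94°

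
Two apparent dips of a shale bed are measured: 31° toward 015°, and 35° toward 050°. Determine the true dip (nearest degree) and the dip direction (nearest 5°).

true dip 35°, dip direction 045°

The two traces are lines in the plane: v₁ = (sin 15°·cos 31°, cos 15°·cos 31°, −sin 31°), v₂ = (sin 50°·cos 35°, cos 50°·cos 35°, −sin 35°).
Cross product v₁ × v₂ gives the pole to the plane: n ∝ (0.204, 0.196, 0.403).
True dip = arccos(n_z / |n|) = arccos(0.8185) = 35.1°.
Dip direction = atan2(0.204, 0.196) = 46° (azimuth of n's horizontal projection).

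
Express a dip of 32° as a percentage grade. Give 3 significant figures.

grade % = 100 × tan 32° = 100 × 0.6249

62.5%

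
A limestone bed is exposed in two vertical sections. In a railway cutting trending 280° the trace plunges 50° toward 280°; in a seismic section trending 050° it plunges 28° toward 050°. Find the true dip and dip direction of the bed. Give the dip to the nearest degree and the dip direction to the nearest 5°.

Represent each trace as a vector plunging at its apparent dip toward its trend (east-north-up frame): v₁ = (-0.633, 0.112, -0.766), v₂ = (0.676, 0.568, -0.469).
The plane normal is n = v₁ × v₂ ∝ (-0.382, 0.815, 0.435).
True dip = arccos(n_z / |n|) = arccos(0.4348) = 64.2°.
Dip direction = atan2(-0.382, 0.815) = 335° (azimuth of n's horizontal projection).

true dip 64°, dip direction 335°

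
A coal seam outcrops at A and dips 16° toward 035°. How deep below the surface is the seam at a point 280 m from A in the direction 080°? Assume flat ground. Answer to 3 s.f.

The hole lies 45° from the dip direction, so the down-dip offset is 280 × cos 45° = 197.99 m.
Depth = down-dip offset × tan(dip) = 197.99 × tan 16° = 197.99 × 0.2867
Depth = 56.77 m

56.8 m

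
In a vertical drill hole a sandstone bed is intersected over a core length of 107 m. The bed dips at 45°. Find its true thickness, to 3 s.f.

75.7 m

True thickness t = h · cos(dip) = 107 × cos 45°
t = 107 × 0.7071 = 75.660 m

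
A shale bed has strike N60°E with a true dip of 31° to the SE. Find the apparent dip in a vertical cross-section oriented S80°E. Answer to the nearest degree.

The strike is N60°E and the section trends S80°E; the acute angle between them is β = 40°.
tan α = tan 31° × sin 40° = 0.6009 × 0.6428 = 0.3862
apparent dip = arctan 0.3862 = 21.12°

21°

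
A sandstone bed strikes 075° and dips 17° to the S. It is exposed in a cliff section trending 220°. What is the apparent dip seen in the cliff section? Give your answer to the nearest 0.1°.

The strike is 075° and the section trends 220°; the acute angle between them is β = 35°.
tan α = tan 17° × sin 35° = 0.3057 × 0.5736 = 0.1754
α = arctan(0.1754) = 9.95°

9.9°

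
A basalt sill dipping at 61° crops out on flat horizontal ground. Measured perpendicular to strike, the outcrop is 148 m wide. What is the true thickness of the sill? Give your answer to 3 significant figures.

True thickness t = w · sin(dip) = 148 × sin 61°
t = 148 × 0.8746 = 129.444 m

129 m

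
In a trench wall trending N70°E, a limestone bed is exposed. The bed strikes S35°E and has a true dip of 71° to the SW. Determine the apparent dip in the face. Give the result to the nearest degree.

Angle between strike (S35°E) and section (N70°E): β = 75°.
tan α = tan 71° × sin 75° = 2.9042 × 0.9659 = 2.8053
apparent dip = arctan 2.8053 = 70.38°

70°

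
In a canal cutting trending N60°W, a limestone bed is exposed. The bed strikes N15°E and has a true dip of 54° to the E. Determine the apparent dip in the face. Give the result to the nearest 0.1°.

The section lies 75° from the strike.
tan(apparent dip) = tan 54° · sin 75° = 1.3295
apparent dip = arctan 1.3295 = 53.05°

53.1°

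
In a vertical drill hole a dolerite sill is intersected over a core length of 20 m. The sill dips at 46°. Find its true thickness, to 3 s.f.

True thickness t = h · cos(dip) = 20 × cos 46°
t = 20 × 0.6947 = 13.893 m

13.9 m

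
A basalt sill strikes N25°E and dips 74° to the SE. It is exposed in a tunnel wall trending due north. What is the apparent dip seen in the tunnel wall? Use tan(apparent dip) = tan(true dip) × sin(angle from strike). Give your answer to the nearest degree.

The section lies 25° from the strike.
tan α = tan 74° × sin 25° = 3.4874 × 0.4226 = 1.4738
α = arctan(1.4738) = 55.84°

56°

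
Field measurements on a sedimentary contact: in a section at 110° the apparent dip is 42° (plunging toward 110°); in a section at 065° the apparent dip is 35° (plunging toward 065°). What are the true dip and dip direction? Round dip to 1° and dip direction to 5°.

Represent each trace as a vector plunging at its apparent dip toward its trend (east-north-up frame): v₁ = (0.698, -0.254, -0.669), v₂ = (0.742, 0.346, -0.574).
The plane normal is n = v₁ × v₂ ∝ (0.377, -0.096, 0.430).
True dip = arccos(n_z / |n|) = arccos(0.7415) = 42.1°.
Dip direction = azimuth of (n_x, n_y) = atan2(0.377, -0.096) = 104°.

true dip 42°, dip direction 105°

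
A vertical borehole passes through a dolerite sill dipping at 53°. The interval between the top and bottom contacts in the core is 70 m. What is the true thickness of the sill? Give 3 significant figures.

42.1 m

True thickness t = h · cos(dip) = 70 × cos 53°
t = 70 × 0.6018 = 42.127 m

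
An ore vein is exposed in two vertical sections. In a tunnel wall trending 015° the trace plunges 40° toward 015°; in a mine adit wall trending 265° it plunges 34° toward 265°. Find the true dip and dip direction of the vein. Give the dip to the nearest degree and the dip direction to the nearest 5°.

true dip 53°, dip direction 325°

The two traces are lines in the plane: v₁ = (sin 15°·cos 40°, cos 15°·cos 40°, −sin 40°), v₂ = (sin 265°·cos 34°, cos 265°·cos 34°, −sin 34°).
n = v₁ × v₂ = (-0.460, 0.642, 0.597) (taken with n_z > 0).
tan δ = √(n_x²+n_y²)/n_z = 0.790/0.597, so δ = 52.9°.
The horizontal component of n points toward azimuth atan2(n_x, n_y) = 324°, the dip direction.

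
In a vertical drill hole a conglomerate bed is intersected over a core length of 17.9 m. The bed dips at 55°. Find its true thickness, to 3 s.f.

True thickness t = h · cos(dip) = 17.9 × cos 55°
t = 17.9 × 0.5736 = 10.267 m

10.3 m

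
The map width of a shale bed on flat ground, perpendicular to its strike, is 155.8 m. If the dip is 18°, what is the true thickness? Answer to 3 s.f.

True thickness t = w · sin(dip) = 155.8 × sin 18°
t = 155.8 × 0.3090 = 48.145 m

48.1 m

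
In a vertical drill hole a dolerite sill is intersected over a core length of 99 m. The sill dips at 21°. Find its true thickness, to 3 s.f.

92.4 m

True thickness t = h · cos(dip) = 99 × cos 21°
t = 99 × 0.9336 = 92.424 m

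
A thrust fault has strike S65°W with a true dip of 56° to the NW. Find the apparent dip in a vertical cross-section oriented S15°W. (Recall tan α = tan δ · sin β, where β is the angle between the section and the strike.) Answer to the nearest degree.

49°

The section lies 50° from the strike.
tan α = tan 56° × sin 50° = 1.4826 × 0.7660 = 1.1357
α = arctan(1.1357) = 48.64°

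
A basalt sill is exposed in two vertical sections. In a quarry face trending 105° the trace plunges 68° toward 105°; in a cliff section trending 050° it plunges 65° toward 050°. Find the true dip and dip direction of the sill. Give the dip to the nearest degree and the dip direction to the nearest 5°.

Each apparent-dip line lies in the plane. As unit vectors (x east, y north, z up), v₁ plunges 68°→105° and v₂ plunges 65°→050°.
Cross product v₁ × v₂ gives the pole to the plane: n ∝ (0.340, 0.028, 0.130).
tan δ = √(n_x²+n_y²)/n_z = 0.341/0.130, so δ = 69.2°.
Dip direction = azimuth of (n_x, n_y) = atan2(0.340, 0.028) = 85°.

true dip 69°, dip direction 085°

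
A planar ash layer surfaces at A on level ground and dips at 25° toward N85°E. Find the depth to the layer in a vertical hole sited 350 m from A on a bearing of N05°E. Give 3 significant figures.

28.3 m

The hole lies 80° from the dip direction, so the down-dip offset is 350 × cos 80° = 60.78 m.
Depth = down-dip offset × tan(dip) = 60.78 × tan 25° = 60.78 × 0.4663
Depth = 28.34 m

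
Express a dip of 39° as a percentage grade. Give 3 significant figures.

grade % = 100 × tan 39° = 100 × 0.8098

81.0%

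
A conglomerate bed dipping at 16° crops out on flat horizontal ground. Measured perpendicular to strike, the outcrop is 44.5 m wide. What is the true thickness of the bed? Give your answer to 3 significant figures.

True thickness t = w · sin(dip) = 44.5 × sin 16°
t = 44.5 × 0.2756 = 12.266 m

12.3 m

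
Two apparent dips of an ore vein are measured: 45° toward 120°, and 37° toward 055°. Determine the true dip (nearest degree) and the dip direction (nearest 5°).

true dip 47°, dip direction 100°

Each apparent-dip line lies in the plane. As unit vectors (x east, y north, z up), v₁ plunges 45°→120° and v₂ plunges 37°→055°.
n = v₁ × v₂ = (0.537, -0.094, 0.512) (taken with n_z > 0).
Dip δ = arctan(|n_h|/n_z) = arctan(0.545/0.512) = 46.8°.
Dip direction = azimuth of (n_x, n_y) = atan2(0.537, -0.094) = 100°.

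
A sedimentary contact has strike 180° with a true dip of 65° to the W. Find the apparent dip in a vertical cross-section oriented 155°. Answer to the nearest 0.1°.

42.2°

The section lies 25° from the strike.
tan α = tan 65° × sin 25° = 2.1445 × 0.4226 = 0.9063
apparent dip = arctan 0.9063 = 42.19°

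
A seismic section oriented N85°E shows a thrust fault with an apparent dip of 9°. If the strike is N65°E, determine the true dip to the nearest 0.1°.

β = acute angle between strike N65°E and section N85°E = 20°.
tan(true dip) = tan 9° / sin 20° = 0.4631
true dip = arctan 0.4631 = 24.85°

24.8°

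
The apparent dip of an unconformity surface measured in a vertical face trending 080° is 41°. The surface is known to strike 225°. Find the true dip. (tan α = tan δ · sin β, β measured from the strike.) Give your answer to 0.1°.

The section is 35° from the strike.
tan δ = tan α / sin β = tan 41° / sin 35° = 0.8693 / 0.5736 = 1.5156
true dip = arctan 1.5156 = 56.58°

56.6°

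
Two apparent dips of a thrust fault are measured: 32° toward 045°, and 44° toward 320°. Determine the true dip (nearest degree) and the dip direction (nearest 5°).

true dip 48°, dip direction 350°

The two traces are lines in the plane: v₁ = (sin 45°·cos 32°, cos 45°·cos 32°, −sin 32°), v₂ = (sin 320°·cos 44°, cos 320°·cos 44°, −sin 44°).
n = v₁ × v₂ = (-0.125, 0.662, 0.608) (taken with n_z > 0).
Dip δ = arctan(|n_h|/n_z) = arctan(0.673/0.608) = 47.9°.
The horizontal component of n points toward azimuth atan2(n_x, n_y) = 349°, the dip direction.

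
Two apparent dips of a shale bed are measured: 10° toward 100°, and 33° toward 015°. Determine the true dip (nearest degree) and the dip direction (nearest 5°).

Represent each trace as a vector plunging at its apparent dip toward its trend (east-north-up frame): v₁ = (0.970, -0.171, -0.174), v₂ = (0.217, 0.810, -0.545).
The plane normal is n = v₁ × v₂ ∝ (0.234, 0.491, 0.823).
True dip = arccos(n_z / |n|) = arccos(0.8344) = 33.4°.
The horizontal component of n points toward azimuth atan2(n_x, n_y) = 25°, the dip direction.

true dip 33°, dip direction 025°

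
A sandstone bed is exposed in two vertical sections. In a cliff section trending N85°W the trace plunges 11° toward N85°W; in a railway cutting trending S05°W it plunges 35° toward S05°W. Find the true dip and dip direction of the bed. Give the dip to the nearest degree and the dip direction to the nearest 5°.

true dip 36°, dip direction 200°

Each apparent-dip line lies in the plane. As unit vectors (x east, y north, z up), v₁ plunges 11°→N85°W and v₂ plunges 35°→S05°W.
The plane normal is n = v₁ × v₂ ∝ (-0.205, -0.547, 0.804).
Dip δ = arctan(|n_h|/n_z) = arctan(0.584/0.804) = 36.0°.
Dip direction = atan2(-0.205, -0.547) = 201° (azimuth of n's horizontal projection).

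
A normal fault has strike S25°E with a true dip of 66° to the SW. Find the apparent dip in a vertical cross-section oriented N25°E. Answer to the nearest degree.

60°

Angle between strike (S25°E) and section (N25°E): β = 50°.
tan(apparent dip) = tan 66° · sin 50° = 1.7206
α = arctan(1.7206) = 59.83°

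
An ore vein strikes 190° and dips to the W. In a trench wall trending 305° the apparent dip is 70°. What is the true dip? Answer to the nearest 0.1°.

β = acute angle between strike 190° and section 305° = 65°.
tan δ = tan α / sin β = tan 70° / sin 65° = 2.7475 / 0.9063 = 3.0315
δ = arctan(3.0315) = 71.74°

71.7°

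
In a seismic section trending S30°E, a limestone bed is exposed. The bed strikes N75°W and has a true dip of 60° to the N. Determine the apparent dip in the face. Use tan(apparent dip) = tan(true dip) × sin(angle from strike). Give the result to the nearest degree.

The strike is N75°W and the section trends S30°E; the acute angle between them is β = 45°.
tan α = tan 60° × sin 45° = 1.7321 × 0.7071 = 1.2247
α = arctan(1.2247) = 50.77°

51°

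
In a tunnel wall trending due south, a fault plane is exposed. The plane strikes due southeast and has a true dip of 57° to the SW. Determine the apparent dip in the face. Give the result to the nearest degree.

The section lies 45° from the strike.
tan α = tan 57° × sin 45° = 1.5399 × 0.7071 = 1.0888
α = arctan(1.0888) = 47.44°

47°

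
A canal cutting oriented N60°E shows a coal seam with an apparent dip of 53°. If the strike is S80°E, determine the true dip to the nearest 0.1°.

The section is 40° from the strike.
tan δ = tan α / sin β = tan 53° / sin 40° = 1.3270 / 0.6428 = 2.0645
δ = arctan(2.0645) = 64.16°

64.2°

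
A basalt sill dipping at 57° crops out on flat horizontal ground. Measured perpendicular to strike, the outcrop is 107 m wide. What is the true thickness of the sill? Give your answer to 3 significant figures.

89.7 m

True thickness t = w · sin(dip) = 107 × sin 57°
t = 107 × 0.8387 = 89.738 m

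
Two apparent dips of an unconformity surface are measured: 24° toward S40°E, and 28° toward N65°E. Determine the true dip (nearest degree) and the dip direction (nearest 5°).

true dip 32°, dip direction 095°

Each apparent-dip line lies in the plane. As unit vectors (x east, y north, z up), v₁ plunges 24°→S40°E and v₂ plunges 28°→N65°E.
n = v₁ × v₂ = (0.480, -0.050, 0.779) (taken with n_z > 0).
Dip δ = arctan(|n_h|/n_z) = arctan(0.483/0.779) = 31.8°.
The horizontal component of n points toward azimuth atan2(n_x, n_y) = 96°, the dip direction.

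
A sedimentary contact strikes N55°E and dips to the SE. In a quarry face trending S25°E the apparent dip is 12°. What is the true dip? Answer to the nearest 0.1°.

β = acute angle between strike N55°E and section S25°E = 80°.
tan δ = tan α / sin β = tan 12° / sin 80° = 0.2126 / 0.9848 = 0.2158
true dip = arctan 0.2158 = 12.18°

12.2°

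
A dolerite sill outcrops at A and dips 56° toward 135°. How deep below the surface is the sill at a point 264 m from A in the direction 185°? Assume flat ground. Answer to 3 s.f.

252 m

The hole lies 50° from the dip direction, so the down-dip offset is 264 × cos 50° = 169.70 m.
Depth = down-dip offset × tan(dip) = 169.70 × tan 56° = 169.70 × 1.4826
Depth = 251.58 m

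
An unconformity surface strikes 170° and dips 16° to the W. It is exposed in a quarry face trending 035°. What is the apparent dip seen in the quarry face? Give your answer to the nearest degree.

The strike is 170° and the section trends 035°; the acute angle between them is β = 45°.
tan(apparent dip) = tan 16° · sin 45° = 0.2028
α = arctan(0.2028) = 11.46°

11°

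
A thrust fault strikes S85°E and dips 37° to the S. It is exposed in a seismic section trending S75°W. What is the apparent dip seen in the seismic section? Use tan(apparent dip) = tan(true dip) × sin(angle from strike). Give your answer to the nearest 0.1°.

The section lies 20° from the strike.
tan(apparent dip) = tan 37° · sin 20° = 0.2577
apparent dip = arctan 0.2577 = 14.45°

14.5°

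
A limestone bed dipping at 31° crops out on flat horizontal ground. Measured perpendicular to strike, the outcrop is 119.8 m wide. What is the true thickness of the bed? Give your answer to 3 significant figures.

61.7 m

True thickness t = w · sin(dip) = 119.8 × sin 31°
t = 119.8 × 0.5150 = 61.702 m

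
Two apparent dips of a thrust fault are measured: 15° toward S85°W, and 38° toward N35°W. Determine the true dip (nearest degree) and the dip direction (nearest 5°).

Represent each trace as a vector plunging at its apparent dip toward its trend (east-north-up frame): v₁ = (-0.962, -0.084, -0.259), v₂ = (-0.452, 0.646, -0.616).
n = v₁ × v₂ = (-0.219, 0.475, 0.659) (taken with n_z > 0).
Dip δ = arctan(|n_h|/n_z) = arctan(0.523/0.659) = 38.5°.
Dip direction = azimuth of (n_x, n_y) = atan2(-0.219, 0.475) = 335°.

true dip 38°, dip direction 335°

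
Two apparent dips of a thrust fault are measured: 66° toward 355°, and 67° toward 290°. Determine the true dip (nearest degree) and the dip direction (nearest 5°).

Represent each trace as a vector plunging at its apparent dip toward its trend (east-north-up frame): v₁ = (-0.035, 0.405, -0.914), v₂ = (-0.367, 0.134, -0.921).
n = v₁ × v₂ = (-0.251, 0.303, 0.144) (taken with n_z > 0).
tan δ = √(n_x²+n_y²)/n_z = 0.393/0.144, so δ = 69.9°.
The horizontal component of n points toward azimuth atan2(n_x, n_y) = 320°, the dip direction.

true dip 70°, dip direction 320°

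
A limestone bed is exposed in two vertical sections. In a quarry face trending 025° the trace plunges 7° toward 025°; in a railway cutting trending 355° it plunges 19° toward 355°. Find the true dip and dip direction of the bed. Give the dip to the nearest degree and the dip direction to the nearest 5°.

Represent each trace as a vector plunging at its apparent dip toward its trend (east-north-up frame): v₁ = (0.419, 0.900, -0.122), v₂ = (-0.082, 0.942, -0.326).
The plane normal is n = v₁ × v₂ ∝ (-0.178, 0.147, 0.469).
Dip δ = arctan(|n_h|/n_z) = arctan(0.231/0.469) = 26.2°.
Dip direction = atan2(-0.178, 0.147) = 309° (azimuth of n's horizontal projection).

true dip 26°, dip direction 310°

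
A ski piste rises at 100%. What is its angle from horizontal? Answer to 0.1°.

tan θ = 100/100 = 1.0000
θ = arctan(1.0000) = 45.00°

45.0°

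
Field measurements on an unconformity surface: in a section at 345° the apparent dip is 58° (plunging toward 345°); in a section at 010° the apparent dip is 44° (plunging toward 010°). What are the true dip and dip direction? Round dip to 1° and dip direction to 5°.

The two traces are lines in the plane: v₁ = (sin 345°·cos 58°, cos 345°·cos 58°, −sin 58°), v₂ = (sin 10°·cos 44°, cos 10°·cos 44°, −sin 44°).
Cross product v₁ × v₂ gives the pole to the plane: n ∝ (-0.245, 0.201, 0.161).
tan δ = √(n_x²+n_y²)/n_z = 0.317/0.161, so δ = 63.1°.
Dip direction = azimuth of (n_x, n_y) = atan2(-0.245, 0.201) = 309°.

true dip 63°, dip direction 310°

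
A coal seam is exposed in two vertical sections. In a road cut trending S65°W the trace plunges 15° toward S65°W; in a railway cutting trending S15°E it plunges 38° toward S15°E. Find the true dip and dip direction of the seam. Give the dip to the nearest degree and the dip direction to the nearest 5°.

The two traces are lines in the plane: v₁ = (sin 245°·cos 15°, cos 245°·cos 15°, −sin 15°), v₂ = (sin 165°·cos 38°, cos 165°·cos 38°, −sin 38°).
The plane normal is n = v₁ × v₂ ∝ (0.054, -0.592, 0.750).
tan δ = √(n_x²+n_y²)/n_z = 0.594/0.750, so δ = 38.4°.
Dip direction = azimuth of (n_x, n_y) = atan2(0.054, -0.592) = 175°.

true dip 38°, dip direction 175°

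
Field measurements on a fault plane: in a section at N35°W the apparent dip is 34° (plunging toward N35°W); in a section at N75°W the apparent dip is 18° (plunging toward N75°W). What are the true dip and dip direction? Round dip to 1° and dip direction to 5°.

true dip 36°, dip direction 350°

Each apparent-dip line lies in the plane. As unit vectors (x east, y north, z up), v₁ plunges 34°→N35°W and v₂ plunges 18°→N75°W.
Cross product v₁ × v₂ gives the pole to the plane: n ∝ (-0.072, 0.367, 0.507).
True dip = arccos(n_z / |n|) = arccos(0.8048) = 36.4°.
The horizontal component of n points toward azimuth atan2(n_x, n_y) = 349°, the dip direction.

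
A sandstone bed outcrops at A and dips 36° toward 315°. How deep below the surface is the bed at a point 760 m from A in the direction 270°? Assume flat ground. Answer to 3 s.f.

The hole lies 45° from the dip direction, so the down-dip offset is 760 × cos 45° = 537.40 m.
Depth = down-dip offset × tan(dip) = 537.40 × tan 36° = 537.40 × 0.7265
Depth = 390.44 m

390 m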